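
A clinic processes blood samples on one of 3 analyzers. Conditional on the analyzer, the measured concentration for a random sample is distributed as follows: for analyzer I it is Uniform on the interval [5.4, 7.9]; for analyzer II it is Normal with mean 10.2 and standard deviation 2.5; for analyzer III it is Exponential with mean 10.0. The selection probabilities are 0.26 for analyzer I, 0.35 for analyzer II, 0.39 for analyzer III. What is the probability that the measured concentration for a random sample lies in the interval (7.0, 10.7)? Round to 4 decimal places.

0.3211

Conditional on each analyzer, P(7.0 < X < 10.7): I: 0.36; II: 0.478987; III: 0.153577.
By total probability, P(7.0 < X < 10.7) = 0.26·0.36 + 0.35·0.478987 + 0.39·0.153577 = 0.32114.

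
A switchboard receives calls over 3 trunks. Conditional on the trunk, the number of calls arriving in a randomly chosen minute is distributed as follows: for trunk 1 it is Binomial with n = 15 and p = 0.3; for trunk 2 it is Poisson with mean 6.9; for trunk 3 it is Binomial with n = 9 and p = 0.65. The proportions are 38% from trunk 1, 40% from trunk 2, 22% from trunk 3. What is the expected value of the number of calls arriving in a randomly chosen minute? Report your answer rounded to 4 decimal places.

Component means — 1: 4.5; 2: 6.9; 3: 5.85.
E[X] = 0.38·4.5 + 0.4·6.9 + 0.22·5.85 = 5.757.

5.7570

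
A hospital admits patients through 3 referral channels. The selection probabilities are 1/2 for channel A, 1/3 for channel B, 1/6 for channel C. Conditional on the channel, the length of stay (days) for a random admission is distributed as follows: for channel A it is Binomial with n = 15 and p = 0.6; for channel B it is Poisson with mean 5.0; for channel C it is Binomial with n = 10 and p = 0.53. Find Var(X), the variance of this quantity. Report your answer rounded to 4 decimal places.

7.6943

Per component, A: μ=9, E[X²]=84.6; B: μ=5, E[X²]=30; C: μ=5.3, E[X²]=30.581.
E[X] = 0.5·9 + 0.333333·5 + 0.166667·5.3 = 7.05.
E[X²] = 0.5·84.6 + 0.333333·30 + 0.166667·30.581 = 57.3968.
Var(X) = E[X²] − (E[X])² = 57.3968 − 49.7025 = 7.69433.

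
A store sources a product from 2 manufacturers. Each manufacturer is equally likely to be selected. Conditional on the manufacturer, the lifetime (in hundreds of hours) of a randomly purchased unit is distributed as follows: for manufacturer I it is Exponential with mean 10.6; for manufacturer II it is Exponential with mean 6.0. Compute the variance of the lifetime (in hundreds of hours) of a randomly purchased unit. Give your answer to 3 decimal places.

Per component, I: μ=10.6, E[X²]=224.72; II: μ=6, E[X²]=72.
E[X] = 0.5·10.6 + 0.5·6 = 8.3.
E[X²] = 0.5·224.72 + 0.5·72 = 148.36.
Var(X) = E[X²] − (E[X])² = 148.36 − 68.89 = 79.47.

79.470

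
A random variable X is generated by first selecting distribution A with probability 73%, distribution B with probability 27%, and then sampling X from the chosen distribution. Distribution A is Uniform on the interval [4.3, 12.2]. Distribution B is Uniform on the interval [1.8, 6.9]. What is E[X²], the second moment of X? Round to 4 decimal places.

59.1765

For each component E[X²] = Var + (mean)², giving A: 73.2633; B: 21.09.
Overall E[X²] = 0.73·73.2633 + 0.27·21.09 = 59.1765.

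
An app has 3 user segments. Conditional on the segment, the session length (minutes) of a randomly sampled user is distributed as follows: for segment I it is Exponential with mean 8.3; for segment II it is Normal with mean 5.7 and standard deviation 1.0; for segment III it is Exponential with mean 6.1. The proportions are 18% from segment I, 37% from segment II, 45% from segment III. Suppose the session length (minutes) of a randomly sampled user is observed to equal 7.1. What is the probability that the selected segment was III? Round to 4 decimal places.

0.2628

Likelihoods f(7.1 | ·): I: 0.0512173; II: 0.149727; III: 0.0511894.
Posterior ∝ prior × likelihood. Numerator for III: 0.45·0.0511894 = 0.0230352.
Normalizing constant: 0.18·0.0512173 + 0.37·0.149727 + 0.45·0.0511894 = 0.0876535.
P(III | observation) = 0.0230352 / 0.0876535 = 0.262799.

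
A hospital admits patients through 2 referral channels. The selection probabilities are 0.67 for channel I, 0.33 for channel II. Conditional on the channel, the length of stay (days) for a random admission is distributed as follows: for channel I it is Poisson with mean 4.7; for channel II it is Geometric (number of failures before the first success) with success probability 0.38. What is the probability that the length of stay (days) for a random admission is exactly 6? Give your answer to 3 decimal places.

0.098

Conditional on each channel, P(X = 6): I: 0.136167; II: 0.0215841.
By total probability, P(X = 6) = 0.67·0.136167 + 0.33·0.0215841 = 0.0983544.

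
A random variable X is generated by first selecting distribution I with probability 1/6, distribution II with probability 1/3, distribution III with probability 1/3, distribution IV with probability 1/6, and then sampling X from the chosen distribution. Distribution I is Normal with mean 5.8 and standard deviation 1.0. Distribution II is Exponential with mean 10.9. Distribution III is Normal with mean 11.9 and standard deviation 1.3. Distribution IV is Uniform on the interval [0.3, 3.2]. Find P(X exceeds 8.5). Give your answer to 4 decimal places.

Conditional on each component, P(X > 8.5): I: 0.00346697; II: 0.45849; III: 0.995544; IV: 0.
By total probability, P(X > 8.5) = 0.166667·0.00346697 + 0.333333·0.45849 + 0.333333·0.995544 + 0.166667·0 = 0.485256.

0.4853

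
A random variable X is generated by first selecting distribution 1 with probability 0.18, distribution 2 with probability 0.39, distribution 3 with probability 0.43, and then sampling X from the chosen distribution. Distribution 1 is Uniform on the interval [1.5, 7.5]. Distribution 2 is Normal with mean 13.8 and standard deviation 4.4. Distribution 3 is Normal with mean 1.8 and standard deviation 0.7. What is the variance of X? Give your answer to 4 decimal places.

39.0857

Per component, 1: μ=4.5, E[X²]=23.25; 2: μ=13.8, E[X²]=209.8; 3: μ=1.8, E[X²]=3.73.
E[X] = 0.18·4.5 + 0.39·13.8 + 0.43·1.8 = 6.966.
E[X²] = 0.18·23.25 + 0.39·209.8 + 0.43·3.73 = 87.6109.
Var(X) = E[X²] − (E[X])² = 87.6109 − 48.5252 = 39.0857.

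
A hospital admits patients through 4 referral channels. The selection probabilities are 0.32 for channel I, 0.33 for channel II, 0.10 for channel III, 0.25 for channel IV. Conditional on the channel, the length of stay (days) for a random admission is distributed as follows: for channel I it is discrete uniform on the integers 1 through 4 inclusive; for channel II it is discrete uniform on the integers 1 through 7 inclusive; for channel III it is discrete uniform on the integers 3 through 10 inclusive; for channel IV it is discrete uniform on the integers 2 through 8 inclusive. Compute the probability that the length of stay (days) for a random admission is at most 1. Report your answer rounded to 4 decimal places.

0.1271

Conditional on each channel, P(X ≤ 1): I: 0.25; II: 0.142857; III: 0; IV: 0.
By total probability, P(X ≤ 1) = 0.32·0.25 + 0.33·0.142857 + 0.1·0 + 0.25·0 = 0.127143.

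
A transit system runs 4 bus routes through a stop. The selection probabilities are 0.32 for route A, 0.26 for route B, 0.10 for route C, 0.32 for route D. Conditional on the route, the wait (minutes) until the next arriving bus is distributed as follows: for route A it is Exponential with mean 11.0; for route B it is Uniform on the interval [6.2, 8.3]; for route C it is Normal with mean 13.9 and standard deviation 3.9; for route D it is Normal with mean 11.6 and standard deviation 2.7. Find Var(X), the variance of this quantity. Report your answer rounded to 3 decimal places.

47.039

Per component, A: μ=11, E[X²]=242; B: μ=7.25, E[X²]=52.93; C: μ=13.9, E[X²]=208.42; D: μ=11.6, E[X²]=141.85.
E[X] = 0.32·11 + 0.26·7.25 + 0.1·13.9 + 0.32·11.6 = 10.507.
E[X²] = 0.32·242 + 0.26·52.93 + 0.1·208.42 + 0.32·141.85 = 157.436.
Var(X) = E[X²] − (E[X])² = 157.436 − 110.397 = 47.0388.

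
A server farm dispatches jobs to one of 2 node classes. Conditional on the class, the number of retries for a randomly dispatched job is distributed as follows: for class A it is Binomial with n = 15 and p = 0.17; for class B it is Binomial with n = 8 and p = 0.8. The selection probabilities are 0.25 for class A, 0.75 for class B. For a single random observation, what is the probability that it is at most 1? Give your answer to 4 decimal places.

Conditional on each class, P(X ≤ 1): A: 0.248891; B: 8.448e-05.
By total probability, P(X ≤ 1) = 0.25·0.248891 + 0.75·8.448e-05 = 0.0622862.

0.0623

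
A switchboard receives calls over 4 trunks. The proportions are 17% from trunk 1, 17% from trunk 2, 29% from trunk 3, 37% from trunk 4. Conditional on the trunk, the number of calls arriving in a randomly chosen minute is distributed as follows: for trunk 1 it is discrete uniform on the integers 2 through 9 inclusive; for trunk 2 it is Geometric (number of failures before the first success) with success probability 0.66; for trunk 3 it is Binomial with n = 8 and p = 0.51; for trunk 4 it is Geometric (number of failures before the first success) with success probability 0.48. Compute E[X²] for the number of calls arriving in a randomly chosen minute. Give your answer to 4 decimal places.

12.8893

For each component E[X²] = Var + (mean)², giving 1: 35.5; 2: 1.04591; 3: 18.6456; 4: 3.43056.
Overall E[X²] = 0.17·35.5 + 0.17·1.04591 + 0.29·18.6456 + 0.37·3.43056 = 12.8893.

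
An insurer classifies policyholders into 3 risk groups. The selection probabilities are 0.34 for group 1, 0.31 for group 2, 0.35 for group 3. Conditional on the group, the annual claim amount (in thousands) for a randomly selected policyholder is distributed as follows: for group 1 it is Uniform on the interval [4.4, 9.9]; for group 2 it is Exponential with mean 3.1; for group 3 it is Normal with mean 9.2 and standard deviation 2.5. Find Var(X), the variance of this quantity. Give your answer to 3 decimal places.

Per component, 1: μ=7.15, E[X²]=53.6433; 2: μ=3.1, E[X²]=19.22; 3: μ=9.2, E[X²]=90.89.
E[X] = 0.34·7.15 + 0.31·3.1 + 0.35·9.2 = 6.612.
E[X²] = 0.34·53.6433 + 0.31·19.22 + 0.35·90.89 = 56.0084.
Var(X) = E[X²] − (E[X])² = 56.0084 − 43.7185 = 12.2899.

12.290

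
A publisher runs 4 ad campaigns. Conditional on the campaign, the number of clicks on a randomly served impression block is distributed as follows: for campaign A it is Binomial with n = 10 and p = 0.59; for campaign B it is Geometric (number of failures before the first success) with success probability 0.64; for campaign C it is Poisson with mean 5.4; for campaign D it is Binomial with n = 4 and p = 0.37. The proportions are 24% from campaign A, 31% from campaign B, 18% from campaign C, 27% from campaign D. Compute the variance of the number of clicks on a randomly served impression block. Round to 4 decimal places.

Per component, A: μ=5.9, E[X²]=37.229; B: μ=0.5625, E[X²]=1.19531; C: μ=5.4, E[X²]=34.56; D: μ=1.48, E[X²]=3.1228.
E[X] = 0.24·5.9 + 0.31·0.5625 + 0.18·5.4 + 0.27·1.48 = 2.96197.
E[X²] = 0.24·37.229 + 0.31·1.19531 + 0.18·34.56 + 0.27·3.1228 = 16.3695.
Var(X) = E[X²] − (E[X])² = 16.3695 − 8.7733 = 7.59617.

7.5962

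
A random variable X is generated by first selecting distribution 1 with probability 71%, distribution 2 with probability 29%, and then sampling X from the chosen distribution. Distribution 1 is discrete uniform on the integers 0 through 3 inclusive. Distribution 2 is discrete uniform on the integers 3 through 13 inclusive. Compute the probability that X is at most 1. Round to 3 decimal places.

0.355

Conditional on each component, P(X ≤ 1): 1: 0.5; 2: 0.
By total probability, P(X ≤ 1) = 0.71·0.5 + 0.29·0 = 0.355.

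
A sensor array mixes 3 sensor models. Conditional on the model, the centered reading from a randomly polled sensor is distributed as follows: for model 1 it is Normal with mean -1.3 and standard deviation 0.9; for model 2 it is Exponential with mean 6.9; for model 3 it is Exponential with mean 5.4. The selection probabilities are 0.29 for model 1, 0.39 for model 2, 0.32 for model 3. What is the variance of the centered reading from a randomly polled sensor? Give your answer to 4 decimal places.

40.1854

Per component, 1: μ=-1.3, E[X²]=2.5; 2: μ=6.9, E[X²]=95.22; 3: μ=5.4, E[X²]=58.32.
E[X] = 0.29·-1.3 + 0.39·6.9 + 0.32·5.4 = 4.042.
E[X²] = 0.29·2.5 + 0.39·95.22 + 0.32·58.32 = 56.5232.
Var(X) = E[X²] − (E[X])² = 56.5232 − 16.3378 = 40.1854.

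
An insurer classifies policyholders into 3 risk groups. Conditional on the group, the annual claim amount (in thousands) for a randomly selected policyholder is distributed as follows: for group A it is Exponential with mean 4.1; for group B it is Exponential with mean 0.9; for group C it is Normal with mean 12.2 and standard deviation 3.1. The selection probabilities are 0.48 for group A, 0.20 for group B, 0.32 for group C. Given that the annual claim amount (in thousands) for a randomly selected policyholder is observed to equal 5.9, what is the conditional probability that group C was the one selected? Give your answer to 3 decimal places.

Likelihoods f(5.9 | ·): A: 0.0578437; B: 0.00158021; C: 0.0163198.
Posterior ∝ prior × likelihood. Numerator for C: 0.32·0.0163198 = 0.00522233.
Normalizing constant: 0.48·0.0578437 + 0.2·0.00158021 + 0.32·0.0163198 = 0.0333033.
P(C | observation) = 0.00522233 / 0.0333033 = 0.156811.

0.157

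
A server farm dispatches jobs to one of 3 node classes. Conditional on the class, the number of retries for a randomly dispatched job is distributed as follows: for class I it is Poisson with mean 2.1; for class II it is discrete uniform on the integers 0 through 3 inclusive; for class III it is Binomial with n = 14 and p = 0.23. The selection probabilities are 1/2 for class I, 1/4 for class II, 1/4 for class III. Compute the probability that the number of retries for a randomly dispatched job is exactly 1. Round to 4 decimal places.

0.2180

Conditional on each class, P(X = 1): I: 0.257158; II: 0.25; III: 0.107705.
By total probability, P(X = 1) = 0.5·0.257158 + 0.25·0.25 + 0.25·0.107705 = 0.218005.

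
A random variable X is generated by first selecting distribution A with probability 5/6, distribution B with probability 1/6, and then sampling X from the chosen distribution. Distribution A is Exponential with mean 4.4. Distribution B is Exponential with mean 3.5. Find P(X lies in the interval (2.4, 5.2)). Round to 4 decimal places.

0.2736

Conditional on each component, P(2.4 < X < 5.2): A: 0.272858; B: 0.27739.
By total probability, P(2.4 < X < 5.2) = 0.833333·0.272858 + 0.166667·0.27739 = 0.273613.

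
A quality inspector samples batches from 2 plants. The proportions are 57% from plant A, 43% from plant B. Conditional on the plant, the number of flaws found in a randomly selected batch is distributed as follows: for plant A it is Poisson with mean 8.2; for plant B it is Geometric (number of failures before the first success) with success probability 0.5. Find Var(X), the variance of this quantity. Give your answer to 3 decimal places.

Per component, A: μ=8.2, E[X²]=75.44; B: μ=1, E[X²]=3.
E[X] = 0.57·8.2 + 0.43·1 = 5.104.
E[X²] = 0.57·75.44 + 0.43·3 = 44.2908.
Var(X) = E[X²] − (E[X])² = 44.2908 − 26.0508 = 18.24.

18.240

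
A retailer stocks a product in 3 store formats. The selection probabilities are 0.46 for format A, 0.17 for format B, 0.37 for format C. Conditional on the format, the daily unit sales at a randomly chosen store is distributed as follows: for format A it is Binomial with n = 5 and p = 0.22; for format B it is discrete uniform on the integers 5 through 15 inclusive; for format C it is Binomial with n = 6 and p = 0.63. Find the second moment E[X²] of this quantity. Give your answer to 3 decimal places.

25.455

For each component E[X²] = Var + (mean)², giving A: 2.068; B: 110; C: 15.687.
Overall E[X²] = 0.46·2.068 + 0.17·110 + 0.37·15.687 = 25.4555.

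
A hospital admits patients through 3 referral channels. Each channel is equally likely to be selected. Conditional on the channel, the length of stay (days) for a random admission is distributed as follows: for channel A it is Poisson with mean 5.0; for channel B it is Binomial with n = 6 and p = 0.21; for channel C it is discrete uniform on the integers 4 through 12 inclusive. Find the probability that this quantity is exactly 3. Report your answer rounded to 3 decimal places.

Conditional on each channel, P(X = 3): A: 0.140374; B: 0.0913207; C: 0.
By total probability, P(X = 3) = 0.333333·0.140374 + 0.333333·0.0913207 + 0.333333·0 = 0.0772315.

0.077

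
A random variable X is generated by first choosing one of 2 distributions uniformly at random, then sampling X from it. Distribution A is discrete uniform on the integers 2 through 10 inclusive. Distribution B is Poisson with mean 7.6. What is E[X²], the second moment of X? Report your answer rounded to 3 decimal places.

54.013

For each component E[X²] = Var + (mean)², giving A: 42.6667; B: 65.36.
Overall E[X²] = 0.5·42.6667 + 0.5·65.36 = 54.0133.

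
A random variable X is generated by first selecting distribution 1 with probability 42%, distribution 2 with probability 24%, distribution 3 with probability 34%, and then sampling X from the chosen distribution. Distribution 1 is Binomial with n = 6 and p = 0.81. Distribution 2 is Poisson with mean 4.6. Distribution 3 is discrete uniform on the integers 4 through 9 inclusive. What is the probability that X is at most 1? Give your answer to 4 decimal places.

0.0140

Conditional on each component, P(X ≤ 1): 1: 0.00125043; 2: 0.0562903; 3: 0.
By total probability, P(X ≤ 1) = 0.42·0.00125043 + 0.24·0.0562903 + 0.34·0 = 0.0140348.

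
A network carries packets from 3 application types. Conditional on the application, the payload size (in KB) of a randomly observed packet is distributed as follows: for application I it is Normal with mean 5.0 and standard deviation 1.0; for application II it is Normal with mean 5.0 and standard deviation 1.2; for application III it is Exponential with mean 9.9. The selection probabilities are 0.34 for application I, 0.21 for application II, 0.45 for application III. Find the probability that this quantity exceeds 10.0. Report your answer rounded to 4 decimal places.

0.1639

Conditional on each application, P(X > 10.0): I: 2.86652e-07; II: 1.54543e-05; III: 0.364182.
By total probability, P(X > 10.0) = 0.34·2.86652e-07 + 0.21·1.54543e-05 + 0.45·0.364182 = 0.163885.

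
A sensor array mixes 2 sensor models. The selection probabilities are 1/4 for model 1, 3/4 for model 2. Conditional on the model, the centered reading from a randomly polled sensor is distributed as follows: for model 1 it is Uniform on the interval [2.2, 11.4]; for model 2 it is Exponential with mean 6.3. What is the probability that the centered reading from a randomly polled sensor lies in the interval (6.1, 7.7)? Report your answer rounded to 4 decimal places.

0.1074

Conditional on each model, P(6.1 < X < 7.7): 1: 0.173913; 2: 0.0851707.
By total probability, P(6.1 < X < 7.7) = 0.25·0.173913 + 0.75·0.0851707 = 0.107356.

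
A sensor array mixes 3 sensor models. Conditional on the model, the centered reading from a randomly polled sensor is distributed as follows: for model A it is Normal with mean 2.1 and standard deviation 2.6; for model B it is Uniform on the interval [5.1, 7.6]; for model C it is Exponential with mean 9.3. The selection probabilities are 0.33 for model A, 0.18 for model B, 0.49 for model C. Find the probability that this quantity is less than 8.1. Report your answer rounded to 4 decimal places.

Conditional on each model, P(X < 8.1): A: 0.989492; B: 1; C: 0.581454.
By total probability, P(X < 8.1) = 0.33·0.989492 + 0.18·1 + 0.49·0.581454 = 0.791445.

0.7914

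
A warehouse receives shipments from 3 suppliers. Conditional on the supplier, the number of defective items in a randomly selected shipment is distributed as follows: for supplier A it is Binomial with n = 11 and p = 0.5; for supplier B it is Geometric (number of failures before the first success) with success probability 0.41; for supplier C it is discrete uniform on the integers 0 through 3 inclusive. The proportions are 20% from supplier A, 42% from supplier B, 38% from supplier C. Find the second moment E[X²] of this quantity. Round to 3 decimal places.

10.274

For each component E[X²] = Var + (mean)², giving A: 33; B: 5.58061; C: 3.5.
Overall E[X²] = 0.2·33 + 0.42·5.58061 + 0.38·3.5 = 10.2739.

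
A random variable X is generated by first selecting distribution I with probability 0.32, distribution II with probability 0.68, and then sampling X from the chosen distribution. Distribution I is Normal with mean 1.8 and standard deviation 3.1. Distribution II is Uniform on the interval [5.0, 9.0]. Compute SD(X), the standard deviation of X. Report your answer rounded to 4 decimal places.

Per component, I: μ=1.8, E[X²]=12.85; II: μ=7, E[X²]=50.3333.
E[X] = 0.32·1.8 + 0.68·7 = 5.336.
E[X²] = 0.32·12.85 + 0.68·50.3333 = 38.3387.
Var(X) = E[X²] − (E[X])² = 38.3387 − 28.4729 = 9.86577.
SD(X) = √9.86577 = 3.14098.

3.1410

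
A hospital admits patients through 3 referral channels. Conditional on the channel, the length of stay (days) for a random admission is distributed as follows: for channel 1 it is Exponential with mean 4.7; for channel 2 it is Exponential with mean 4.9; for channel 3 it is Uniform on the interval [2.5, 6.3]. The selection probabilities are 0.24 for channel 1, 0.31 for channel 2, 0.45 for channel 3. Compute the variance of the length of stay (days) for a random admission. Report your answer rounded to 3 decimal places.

13.334

Per component, 1: μ=4.7, E[X²]=44.18; 2: μ=4.9, E[X²]=48.02; 3: μ=4.4, E[X²]=20.5633.
E[X] = 0.24·4.7 + 0.31·4.9 + 0.45·4.4 = 4.627.
E[X²] = 0.24·44.18 + 0.31·48.02 + 0.45·20.5633 = 34.7429.
Var(X) = E[X²] − (E[X])² = 34.7429 − 21.4091 = 13.3338.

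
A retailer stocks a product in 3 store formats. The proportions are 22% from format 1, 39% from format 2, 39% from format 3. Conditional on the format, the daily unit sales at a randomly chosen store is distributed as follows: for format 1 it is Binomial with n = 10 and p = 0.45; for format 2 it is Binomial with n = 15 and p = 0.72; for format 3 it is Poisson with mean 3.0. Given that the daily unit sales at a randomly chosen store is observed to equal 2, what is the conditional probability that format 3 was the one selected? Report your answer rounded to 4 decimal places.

0.8388

Likelihoods P(X=2 | ·): 1: 0.0763026; 2: 3.53923e-06; 3: 0.224042.
Posterior ∝ prior × likelihood. Numerator for 3: 0.39·0.224042 = 0.0873763.
Normalizing constant: 0.22·0.0763026 + 0.39·3.53923e-06 + 0.39·0.224042 = 0.104164.
P(3 | observation) = 0.0873763 / 0.104164 = 0.838832.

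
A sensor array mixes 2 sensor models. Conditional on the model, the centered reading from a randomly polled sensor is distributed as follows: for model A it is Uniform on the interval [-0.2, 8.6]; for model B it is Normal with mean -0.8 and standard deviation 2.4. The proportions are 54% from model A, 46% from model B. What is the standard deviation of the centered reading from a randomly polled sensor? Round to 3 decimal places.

Per component, A: μ=4.2, E[X²]=24.0933; B: μ=-0.8, E[X²]=6.4.
E[X] = 0.54·4.2 + 0.46·-0.8 = 1.9.
E[X²] = 0.54·24.0933 + 0.46·6.4 = 15.9544.
Var(X) = E[X²] − (E[X])² = 15.9544 − 3.61 = 12.3444.
SD(X) = √12.3444 = 3.51346.

3.513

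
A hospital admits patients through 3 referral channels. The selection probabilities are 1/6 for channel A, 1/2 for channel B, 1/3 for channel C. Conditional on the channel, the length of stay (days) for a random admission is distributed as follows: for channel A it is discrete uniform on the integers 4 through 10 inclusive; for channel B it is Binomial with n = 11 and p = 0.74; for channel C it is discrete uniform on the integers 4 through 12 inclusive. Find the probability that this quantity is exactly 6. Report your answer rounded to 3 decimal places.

Conditional on each channel, P(X = 6): A: 0.142857; B: 0.0901362; C: 0.111111.
By total probability, P(X = 6) = 0.166667·0.142857 + 0.5·0.0901362 + 0.333333·0.111111 = 0.105915.

0.106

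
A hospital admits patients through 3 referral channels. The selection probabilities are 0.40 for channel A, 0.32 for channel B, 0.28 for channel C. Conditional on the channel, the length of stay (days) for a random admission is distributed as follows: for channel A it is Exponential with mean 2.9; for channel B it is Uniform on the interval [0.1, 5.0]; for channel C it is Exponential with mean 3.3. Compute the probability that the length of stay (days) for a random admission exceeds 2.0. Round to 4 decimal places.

0.5494

Conditional on each channel, P(X > 2.0): A: 0.501749; B: 0.612245; C: 0.545496.
By total probability, P(X > 2.0) = 0.4·0.501749 + 0.32·0.612245 + 0.28·0.545496 = 0.549357.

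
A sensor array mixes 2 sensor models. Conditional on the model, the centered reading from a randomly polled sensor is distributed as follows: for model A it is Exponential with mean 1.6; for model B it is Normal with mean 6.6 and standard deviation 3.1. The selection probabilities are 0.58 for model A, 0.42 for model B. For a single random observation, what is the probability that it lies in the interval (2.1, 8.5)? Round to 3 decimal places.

Conditional on each model, P(2.1 < X < 8.5): A: 0.264217; B: 0.656725.
By total probability, P(2.1 < X < 8.5) = 0.58·0.264217 + 0.42·0.656725 = 0.42907.

0.429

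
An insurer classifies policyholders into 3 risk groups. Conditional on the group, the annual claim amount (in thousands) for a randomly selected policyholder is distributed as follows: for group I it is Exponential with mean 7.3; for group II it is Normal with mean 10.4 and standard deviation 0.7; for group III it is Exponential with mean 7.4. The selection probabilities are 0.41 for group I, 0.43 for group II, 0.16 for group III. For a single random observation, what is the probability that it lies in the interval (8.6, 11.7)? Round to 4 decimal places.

0.4750

Conditional on each group, P(8.6 < X < 11.7): I: 0.106524; II: 0.963291; III: 0.107057.
By total probability, P(8.6 < X < 11.7) = 0.41·0.106524 + 0.43·0.963291 + 0.16·0.107057 = 0.475019.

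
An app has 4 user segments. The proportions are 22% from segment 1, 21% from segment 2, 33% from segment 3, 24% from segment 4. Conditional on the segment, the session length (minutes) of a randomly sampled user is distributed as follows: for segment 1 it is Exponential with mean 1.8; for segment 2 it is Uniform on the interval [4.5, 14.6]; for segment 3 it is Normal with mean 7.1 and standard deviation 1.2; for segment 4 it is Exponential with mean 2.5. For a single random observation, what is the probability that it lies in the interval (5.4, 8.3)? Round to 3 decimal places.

Conditional on each segment, P(5.4 < X < 8.3): 1: 0.0398463; 2: 0.287129; 3: 0.763055; 4: 0.0791723.
By total probability, P(5.4 < X < 8.3) = 0.22·0.0398463 + 0.21·0.287129 + 0.33·0.763055 + 0.24·0.0791723 = 0.339873.

0.340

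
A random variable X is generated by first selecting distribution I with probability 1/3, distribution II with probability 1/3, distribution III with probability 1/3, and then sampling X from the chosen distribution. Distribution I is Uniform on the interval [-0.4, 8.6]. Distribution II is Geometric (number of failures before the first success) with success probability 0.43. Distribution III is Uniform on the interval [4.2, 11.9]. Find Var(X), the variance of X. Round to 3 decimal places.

Per component, I: μ=4.1, E[X²]=23.56; II: μ=1.32558, E[X²]=4.83991; III: μ=8.05, E[X²]=69.7433.
E[X] = 0.333333·4.1 + 0.333333·1.32558 + 0.333333·8.05 = 4.49186.
E[X²] = 0.333333·23.56 + 0.333333·4.83991 + 0.333333·69.7433 = 32.7144.
Var(X) = E[X²] − (E[X])² = 32.7144 − 20.1768 = 12.5376.

12.538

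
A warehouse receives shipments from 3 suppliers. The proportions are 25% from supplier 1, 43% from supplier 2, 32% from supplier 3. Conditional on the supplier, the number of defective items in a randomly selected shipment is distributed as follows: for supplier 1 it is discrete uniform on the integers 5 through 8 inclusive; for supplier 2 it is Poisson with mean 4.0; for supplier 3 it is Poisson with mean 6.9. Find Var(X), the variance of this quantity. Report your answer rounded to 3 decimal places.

6.082

Per component, 1: μ=6.5, E[X²]=43.5; 2: μ=4, E[X²]=20; 3: μ=6.9, E[X²]=54.51.
E[X] = 0.25·6.5 + 0.43·4 + 0.32·6.9 = 5.553.
E[X²] = 0.25·43.5 + 0.43·20 + 0.32·54.51 = 36.9182.
Var(X) = E[X²] − (E[X])² = 36.9182 − 30.8358 = 6.08239.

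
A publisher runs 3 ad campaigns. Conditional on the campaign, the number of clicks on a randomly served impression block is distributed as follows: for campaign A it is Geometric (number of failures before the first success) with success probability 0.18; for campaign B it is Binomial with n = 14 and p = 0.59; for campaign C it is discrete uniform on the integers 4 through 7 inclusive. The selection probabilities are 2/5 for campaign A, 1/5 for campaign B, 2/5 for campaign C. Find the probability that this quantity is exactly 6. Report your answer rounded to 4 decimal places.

0.1421

Conditional on each campaign, P(X = 6): A: 0.0547212; B: 0.101144; C: 0.25.
By total probability, P(X = 6) = 0.4·0.0547212 + 0.2·0.101144 + 0.4·0.25 = 0.142117.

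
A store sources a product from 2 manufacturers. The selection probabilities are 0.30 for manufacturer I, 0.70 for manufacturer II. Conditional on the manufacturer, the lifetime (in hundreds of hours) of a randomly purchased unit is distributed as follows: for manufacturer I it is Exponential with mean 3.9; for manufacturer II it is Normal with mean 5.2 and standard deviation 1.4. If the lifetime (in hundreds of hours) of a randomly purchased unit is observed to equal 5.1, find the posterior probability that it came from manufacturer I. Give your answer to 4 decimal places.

0.0947

Likelihoods f(5.1 | ·): I: 0.0693445; II: 0.284233.
Posterior ∝ prior × likelihood. Numerator for I: 0.3·0.0693445 = 0.0208033.
Normalizing constant: 0.3·0.0693445 + 0.7·0.284233 = 0.219766.
P(I | observation) = 0.0208033 / 0.219766 = 0.0946612.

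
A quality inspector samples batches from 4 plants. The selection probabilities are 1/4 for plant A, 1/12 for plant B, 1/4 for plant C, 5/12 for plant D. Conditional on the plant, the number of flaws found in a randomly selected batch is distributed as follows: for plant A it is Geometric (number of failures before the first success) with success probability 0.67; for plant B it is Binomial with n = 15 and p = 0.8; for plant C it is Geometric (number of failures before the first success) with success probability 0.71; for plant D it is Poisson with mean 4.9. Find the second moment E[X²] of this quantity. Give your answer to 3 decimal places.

24.676

For each component E[X²] = Var + (mean)², giving A: 0.977723; B: 146.4; C: 0.742115; D: 28.91.
Overall E[X²] = 0.25·0.977723 + 0.0833333·146.4 + 0.25·0.742115 + 0.416667·28.91 = 24.6758.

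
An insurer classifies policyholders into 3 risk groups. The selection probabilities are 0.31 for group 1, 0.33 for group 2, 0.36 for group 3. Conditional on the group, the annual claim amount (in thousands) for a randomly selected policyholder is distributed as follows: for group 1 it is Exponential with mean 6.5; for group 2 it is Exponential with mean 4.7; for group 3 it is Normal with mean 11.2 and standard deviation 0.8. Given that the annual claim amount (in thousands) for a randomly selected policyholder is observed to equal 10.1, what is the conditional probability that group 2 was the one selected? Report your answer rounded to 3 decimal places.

Likelihoods f(10.1 | ·): 1: 0.0325282; 2: 0.0248102; 3: 0.193765.
Posterior ∝ prior × likelihood. Numerator for 2: 0.33·0.0248102 = 0.00818738.
Normalizing constant: 0.31·0.0325282 + 0.33·0.0248102 + 0.36·0.193765 = 0.0880266.
P(2 | observation) = 0.00818738 / 0.0880266 = 0.0930103.

0.093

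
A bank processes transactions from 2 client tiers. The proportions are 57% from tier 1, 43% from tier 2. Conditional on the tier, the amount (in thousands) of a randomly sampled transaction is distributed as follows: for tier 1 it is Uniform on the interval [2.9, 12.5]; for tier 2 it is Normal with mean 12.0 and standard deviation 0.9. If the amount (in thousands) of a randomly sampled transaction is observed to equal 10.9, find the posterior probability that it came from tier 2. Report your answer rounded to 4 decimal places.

Likelihoods f(10.9 | ·): 1: 0.104167; 2: 0.210033.
Posterior ∝ prior × likelihood. Numerator for 2: 0.43·0.210033 = 0.0903141.
Normalizing constant: 0.57·0.104167 + 0.43·0.210033 = 0.149689.
P(2 | observation) = 0.0903141 / 0.149689 = 0.603345.

0.6033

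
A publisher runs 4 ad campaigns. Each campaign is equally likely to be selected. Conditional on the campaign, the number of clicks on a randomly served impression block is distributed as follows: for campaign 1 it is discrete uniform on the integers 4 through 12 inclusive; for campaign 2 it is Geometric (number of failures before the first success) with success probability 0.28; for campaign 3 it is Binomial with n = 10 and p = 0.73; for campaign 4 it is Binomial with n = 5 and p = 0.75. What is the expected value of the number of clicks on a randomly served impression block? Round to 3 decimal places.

5.405

Component means — 1: 8; 2: 2.57143; 3: 7.3; 4: 3.75.
E[X] = 0.25·8 + 0.25·2.57143 + 0.25·7.3 + 0.25·3.75 = 5.40536.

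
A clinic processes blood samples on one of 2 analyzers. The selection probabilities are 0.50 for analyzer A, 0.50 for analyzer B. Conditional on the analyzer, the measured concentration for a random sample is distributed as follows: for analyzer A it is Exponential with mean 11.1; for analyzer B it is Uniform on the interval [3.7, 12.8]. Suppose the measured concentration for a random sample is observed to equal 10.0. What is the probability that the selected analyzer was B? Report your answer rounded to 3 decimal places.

Likelihoods f(10.0 | ·): A: 0.0365949; B: 0.10989.
Posterior ∝ prior × likelihood. Numerator for B: 0.5·0.10989 = 0.0549451.
Normalizing constant: 0.5·0.0365949 + 0.5·0.10989 = 0.0732425.
P(B | observation) = 0.0549451 / 0.0732425 = 0.75018.

0.750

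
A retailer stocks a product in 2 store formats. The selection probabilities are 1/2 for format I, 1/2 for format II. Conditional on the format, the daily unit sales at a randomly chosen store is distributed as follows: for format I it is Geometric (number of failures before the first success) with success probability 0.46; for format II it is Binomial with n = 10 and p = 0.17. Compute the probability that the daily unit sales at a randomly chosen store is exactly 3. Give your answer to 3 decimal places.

0.116

Conditional on each format, P(X = 3): I: 0.0724334; II: 0.159983.
By total probability, P(X = 3) = 0.5·0.0724334 + 0.5·0.159983 = 0.116208.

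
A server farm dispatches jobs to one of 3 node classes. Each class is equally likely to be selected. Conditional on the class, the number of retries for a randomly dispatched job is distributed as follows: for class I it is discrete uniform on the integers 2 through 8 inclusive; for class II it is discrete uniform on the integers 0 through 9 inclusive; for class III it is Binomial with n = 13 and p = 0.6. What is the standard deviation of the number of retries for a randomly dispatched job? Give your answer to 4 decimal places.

Per component, I: μ=5, E[X²]=29; II: μ=4.5, E[X²]=28.5; III: μ=7.8, E[X²]=63.96.
E[X] = 0.333333·5 + 0.333333·4.5 + 0.333333·7.8 = 5.76667.
E[X²] = 0.333333·29 + 0.333333·28.5 + 0.333333·63.96 = 40.4867.
Var(X) = E[X²] − (E[X])² = 40.4867 − 33.2544 = 7.23222.
SD(X) = √7.23222 = 2.68928.

2.6893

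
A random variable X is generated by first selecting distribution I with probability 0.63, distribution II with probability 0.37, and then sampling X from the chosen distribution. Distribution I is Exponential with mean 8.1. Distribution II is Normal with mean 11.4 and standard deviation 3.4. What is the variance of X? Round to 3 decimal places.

Per component, I: μ=8.1, E[X²]=131.22; II: μ=11.4, E[X²]=141.52.
E[X] = 0.63·8.1 + 0.37·11.4 = 9.321.
E[X²] = 0.63·131.22 + 0.37·141.52 = 135.031.
Var(X) = E[X²] − (E[X])² = 135.031 − 86.881 = 48.15.

48.150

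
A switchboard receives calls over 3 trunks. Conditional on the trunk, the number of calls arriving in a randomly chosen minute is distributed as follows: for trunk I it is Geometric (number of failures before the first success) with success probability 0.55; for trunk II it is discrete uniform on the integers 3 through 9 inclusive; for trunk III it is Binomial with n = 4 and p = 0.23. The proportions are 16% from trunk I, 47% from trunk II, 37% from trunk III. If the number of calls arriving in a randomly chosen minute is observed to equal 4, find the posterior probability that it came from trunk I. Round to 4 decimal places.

0.0503

Likelihoods P(X=4 | ·): I: 0.0225534; II: 0.142857; III: 0.00279841.
Posterior ∝ prior × likelihood. Numerator for I: 0.16·0.0225534 = 0.00360855.
Normalizing constant: 0.16·0.0225534 + 0.47·0.142857 + 0.37·0.00279841 = 0.0717868.
P(I | observation) = 0.00360855 / 0.0717868 = 0.0502676.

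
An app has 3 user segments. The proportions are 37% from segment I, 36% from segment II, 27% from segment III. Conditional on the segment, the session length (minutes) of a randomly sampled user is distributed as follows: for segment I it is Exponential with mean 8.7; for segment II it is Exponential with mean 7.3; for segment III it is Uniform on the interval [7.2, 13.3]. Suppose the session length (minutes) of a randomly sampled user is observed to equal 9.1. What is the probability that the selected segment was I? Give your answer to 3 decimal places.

0.204

Likelihoods f(9.1 | ·): I: 0.0403849; II: 0.0393819; III: 0.163934.
Posterior ∝ prior × likelihood. Numerator for I: 0.37·0.0403849 = 0.0149424.
Normalizing constant: 0.37·0.0403849 + 0.36·0.0393819 + 0.27·0.163934 = 0.0733822.
P(I | observation) = 0.0149424 / 0.0733822 = 0.203624.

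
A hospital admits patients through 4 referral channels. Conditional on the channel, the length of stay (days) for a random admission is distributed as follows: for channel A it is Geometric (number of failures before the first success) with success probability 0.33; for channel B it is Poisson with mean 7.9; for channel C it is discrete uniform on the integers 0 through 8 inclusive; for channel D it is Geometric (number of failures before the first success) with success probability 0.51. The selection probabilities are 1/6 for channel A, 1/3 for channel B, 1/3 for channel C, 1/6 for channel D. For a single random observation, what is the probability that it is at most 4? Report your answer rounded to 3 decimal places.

Conditional on each channel, P(X ≤ 4): A: 0.864987; B: 0.105503; C: 0.555556; D: 0.971752.
By total probability, P(X ≤ 4) = 0.166667·0.864987 + 0.333333·0.105503 + 0.333333·0.555556 + 0.166667·0.971752 = 0.526476.

0.526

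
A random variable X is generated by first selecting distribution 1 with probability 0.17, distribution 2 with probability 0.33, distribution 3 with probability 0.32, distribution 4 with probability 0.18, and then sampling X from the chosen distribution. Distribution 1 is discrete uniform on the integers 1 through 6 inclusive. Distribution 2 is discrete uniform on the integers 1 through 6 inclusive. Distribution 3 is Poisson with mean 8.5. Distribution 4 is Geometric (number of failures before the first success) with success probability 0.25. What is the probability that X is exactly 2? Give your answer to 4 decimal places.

0.1110

Conditional on each component, P(X = 2): 1: 0.166667; 2: 0.166667; 3: 0.00735029; 4: 0.140625.
By total probability, P(X = 2) = 0.17·0.166667 + 0.33·0.166667 + 0.32·0.00735029 + 0.18·0.140625 = 0.110998.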